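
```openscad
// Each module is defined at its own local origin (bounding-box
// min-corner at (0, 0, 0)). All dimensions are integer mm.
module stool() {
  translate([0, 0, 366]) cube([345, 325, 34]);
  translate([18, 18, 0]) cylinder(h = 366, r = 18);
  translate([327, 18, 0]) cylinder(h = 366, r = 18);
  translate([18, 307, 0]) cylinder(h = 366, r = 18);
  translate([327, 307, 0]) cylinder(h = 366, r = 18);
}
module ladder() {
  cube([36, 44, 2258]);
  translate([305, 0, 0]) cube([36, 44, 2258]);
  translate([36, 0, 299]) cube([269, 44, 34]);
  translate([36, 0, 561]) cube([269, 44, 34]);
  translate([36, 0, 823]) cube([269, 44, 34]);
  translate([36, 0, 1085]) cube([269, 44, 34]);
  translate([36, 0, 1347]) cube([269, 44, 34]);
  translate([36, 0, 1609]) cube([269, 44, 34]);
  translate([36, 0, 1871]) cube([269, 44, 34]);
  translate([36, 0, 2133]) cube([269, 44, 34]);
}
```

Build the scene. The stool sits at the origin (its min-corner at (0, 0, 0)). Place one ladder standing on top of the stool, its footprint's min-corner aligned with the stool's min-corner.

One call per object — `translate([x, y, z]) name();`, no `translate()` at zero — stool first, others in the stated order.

stool();
translate([0, 0, 400]) ladder();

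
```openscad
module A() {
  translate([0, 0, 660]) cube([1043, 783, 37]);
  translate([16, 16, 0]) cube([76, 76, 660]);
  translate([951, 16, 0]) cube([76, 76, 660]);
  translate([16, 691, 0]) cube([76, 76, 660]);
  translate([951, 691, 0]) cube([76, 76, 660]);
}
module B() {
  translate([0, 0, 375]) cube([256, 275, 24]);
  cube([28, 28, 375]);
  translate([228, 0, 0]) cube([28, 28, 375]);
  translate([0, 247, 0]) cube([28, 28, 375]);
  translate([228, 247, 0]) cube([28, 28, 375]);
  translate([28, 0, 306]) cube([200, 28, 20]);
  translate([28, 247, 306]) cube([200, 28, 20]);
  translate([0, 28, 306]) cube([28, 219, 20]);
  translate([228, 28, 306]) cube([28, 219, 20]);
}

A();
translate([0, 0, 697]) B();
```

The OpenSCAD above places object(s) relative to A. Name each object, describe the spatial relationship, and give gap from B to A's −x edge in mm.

A is a table. B is a stool. The stool is on top of the table. The gap from the stool to the table's −x edge is 0 mm.

The stool's min-x is at 0; the table's min-x is 0; gap = 0 mm.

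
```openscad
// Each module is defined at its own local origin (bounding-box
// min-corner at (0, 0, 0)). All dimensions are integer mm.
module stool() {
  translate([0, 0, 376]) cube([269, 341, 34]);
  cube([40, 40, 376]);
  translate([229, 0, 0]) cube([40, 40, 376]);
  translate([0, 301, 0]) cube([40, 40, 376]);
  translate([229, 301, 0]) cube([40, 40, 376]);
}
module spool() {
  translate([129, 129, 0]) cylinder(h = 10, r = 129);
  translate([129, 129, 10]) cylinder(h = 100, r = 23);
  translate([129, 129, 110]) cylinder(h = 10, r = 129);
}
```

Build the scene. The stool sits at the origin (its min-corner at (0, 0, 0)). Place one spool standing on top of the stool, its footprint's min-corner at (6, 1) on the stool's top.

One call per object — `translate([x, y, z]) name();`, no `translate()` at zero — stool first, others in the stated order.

stool();
translate([6, 1, 410]) spool();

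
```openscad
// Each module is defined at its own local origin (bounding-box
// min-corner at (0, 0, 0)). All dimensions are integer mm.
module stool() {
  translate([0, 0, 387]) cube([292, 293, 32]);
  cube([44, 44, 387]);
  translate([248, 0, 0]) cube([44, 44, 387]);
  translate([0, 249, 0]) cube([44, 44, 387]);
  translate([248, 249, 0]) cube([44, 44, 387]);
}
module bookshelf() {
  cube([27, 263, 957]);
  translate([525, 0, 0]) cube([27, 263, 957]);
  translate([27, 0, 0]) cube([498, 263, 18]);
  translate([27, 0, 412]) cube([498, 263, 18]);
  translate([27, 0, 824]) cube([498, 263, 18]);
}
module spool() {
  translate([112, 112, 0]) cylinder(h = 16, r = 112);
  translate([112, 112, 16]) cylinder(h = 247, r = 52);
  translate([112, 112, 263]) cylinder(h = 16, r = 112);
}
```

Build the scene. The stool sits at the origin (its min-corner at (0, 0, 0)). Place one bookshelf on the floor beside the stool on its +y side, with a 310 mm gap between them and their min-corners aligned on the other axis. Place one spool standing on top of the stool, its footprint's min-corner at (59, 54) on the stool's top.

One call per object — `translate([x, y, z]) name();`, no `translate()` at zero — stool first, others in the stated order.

stool();
translate([0, 603, 0]) bookshelf();
translate([59, 54, 419]) spool();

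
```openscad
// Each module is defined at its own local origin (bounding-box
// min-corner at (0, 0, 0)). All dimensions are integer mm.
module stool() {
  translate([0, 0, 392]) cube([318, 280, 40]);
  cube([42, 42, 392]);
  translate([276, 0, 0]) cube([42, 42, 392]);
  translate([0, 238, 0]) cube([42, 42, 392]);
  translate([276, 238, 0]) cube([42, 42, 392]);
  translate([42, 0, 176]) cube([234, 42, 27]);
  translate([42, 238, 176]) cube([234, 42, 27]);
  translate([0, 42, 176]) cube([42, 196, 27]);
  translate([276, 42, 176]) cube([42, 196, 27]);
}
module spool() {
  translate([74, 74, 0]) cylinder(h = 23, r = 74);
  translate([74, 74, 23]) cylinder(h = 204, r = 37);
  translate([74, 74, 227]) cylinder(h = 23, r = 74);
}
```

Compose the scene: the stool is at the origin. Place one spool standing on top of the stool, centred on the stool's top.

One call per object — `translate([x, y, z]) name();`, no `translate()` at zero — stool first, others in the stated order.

stool();
translate([85, 66, 432]) spool();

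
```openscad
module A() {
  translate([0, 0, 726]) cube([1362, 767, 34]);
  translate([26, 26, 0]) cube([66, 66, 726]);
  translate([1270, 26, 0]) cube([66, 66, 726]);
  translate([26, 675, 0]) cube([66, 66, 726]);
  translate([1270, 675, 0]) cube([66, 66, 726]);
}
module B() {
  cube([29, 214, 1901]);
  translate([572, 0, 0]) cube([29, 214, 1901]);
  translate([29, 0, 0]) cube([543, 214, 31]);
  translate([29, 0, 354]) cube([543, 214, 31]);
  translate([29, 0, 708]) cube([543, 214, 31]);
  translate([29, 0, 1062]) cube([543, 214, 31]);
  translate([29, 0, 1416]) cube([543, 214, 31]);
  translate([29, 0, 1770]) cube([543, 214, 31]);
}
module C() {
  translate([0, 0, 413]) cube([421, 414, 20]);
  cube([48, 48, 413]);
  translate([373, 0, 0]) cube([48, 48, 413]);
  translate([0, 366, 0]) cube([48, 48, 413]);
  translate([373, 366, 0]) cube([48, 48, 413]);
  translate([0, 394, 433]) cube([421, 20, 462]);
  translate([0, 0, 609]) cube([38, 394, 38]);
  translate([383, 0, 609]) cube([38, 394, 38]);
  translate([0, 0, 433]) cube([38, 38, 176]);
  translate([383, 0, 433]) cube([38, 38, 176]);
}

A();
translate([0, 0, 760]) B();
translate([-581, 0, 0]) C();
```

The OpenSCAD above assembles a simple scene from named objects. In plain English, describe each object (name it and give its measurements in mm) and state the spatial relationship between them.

A is a rectangular dining table. The top is 1362×767×34 mm with its upper surface at z = 760 mm. It stands on four 66×66 mm square legs, each inset 26 mm from the nearest pair of top edges, running from the floor to the underside of the top.

B is an open bookshelf. Two side panels, each 29 mm thick, 214 mm deep and 1901 mm tall, stand 601 mm apart (outside-to-outside). Between them sit 6 shelves, each 31 mm thick and 214 mm deep, spanning the full gap between the sides. The bottom shelf rests on the floor (its underside at z = 0) and the clear gap between one shelf's top and the next shelf's underside is 323 mm.

C is a chair: 421×414 mm seat, 20 mm thick, top at z = 433 mm, on four 48 mm square corner legs flush with the seat edges. A 20 mm thick backrest slab spans the full seat width, extending 462 mm above the seat top, its back face flush with the seat's +y edge. Two armrests of 38×38 mm section run along each side from the seat's front edge to the front of the backrest, top faces 214 mm above the seat top and outer faces flush with the seat's x-edges; a 38×38 mm post under the front of each armrest stands on the seat at the front corner.

The bookshelf is on top of the table. The chair is on the floor beside the table on its −x side.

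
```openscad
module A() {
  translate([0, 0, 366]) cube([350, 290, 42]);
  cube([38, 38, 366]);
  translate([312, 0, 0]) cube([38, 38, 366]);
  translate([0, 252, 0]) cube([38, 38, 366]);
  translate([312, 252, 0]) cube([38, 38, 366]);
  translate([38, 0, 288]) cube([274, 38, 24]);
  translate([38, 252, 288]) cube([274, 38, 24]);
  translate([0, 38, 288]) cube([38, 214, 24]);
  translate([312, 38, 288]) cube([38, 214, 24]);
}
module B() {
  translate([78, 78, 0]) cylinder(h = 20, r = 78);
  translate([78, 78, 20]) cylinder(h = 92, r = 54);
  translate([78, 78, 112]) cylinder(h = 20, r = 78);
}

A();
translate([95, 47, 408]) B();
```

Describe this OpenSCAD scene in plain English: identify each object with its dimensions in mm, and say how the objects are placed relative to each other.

A is a four-legged stool. The seat is 350×290 mm, 42 mm thick, top at z = 408 mm. It stands on four square legs, each 38×38 mm in cross-section, from z = 0 to the seat underside, each flush with a corner of the seat. Four stretchers, 38 mm wide and 24 mm tall, connect adjacent legs with their undersides at z = 288 mm, each running between the inner faces of the legs it joins and aligned with the legs' outer faces on the other axis.

B is a spool: two coaxial disc flanges of radius 78 mm and thickness 20 mm, joined by a core cylinder of radius 54 mm and height 92 mm. The lower flange rests on z = 0 and the three cylinders share a vertical axis.

The spool is on top of the stool.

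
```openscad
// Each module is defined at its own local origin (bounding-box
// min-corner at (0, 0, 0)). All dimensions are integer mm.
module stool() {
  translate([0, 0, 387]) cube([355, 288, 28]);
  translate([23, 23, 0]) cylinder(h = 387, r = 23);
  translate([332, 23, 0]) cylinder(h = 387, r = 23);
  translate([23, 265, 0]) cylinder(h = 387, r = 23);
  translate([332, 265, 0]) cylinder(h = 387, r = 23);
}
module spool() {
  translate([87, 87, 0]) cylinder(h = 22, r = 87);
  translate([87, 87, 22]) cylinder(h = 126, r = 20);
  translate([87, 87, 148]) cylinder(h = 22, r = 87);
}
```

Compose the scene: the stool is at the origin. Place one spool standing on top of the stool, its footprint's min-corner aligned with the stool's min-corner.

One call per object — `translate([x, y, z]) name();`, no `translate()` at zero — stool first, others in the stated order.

stool();
translate([0, 0, 415]) spool();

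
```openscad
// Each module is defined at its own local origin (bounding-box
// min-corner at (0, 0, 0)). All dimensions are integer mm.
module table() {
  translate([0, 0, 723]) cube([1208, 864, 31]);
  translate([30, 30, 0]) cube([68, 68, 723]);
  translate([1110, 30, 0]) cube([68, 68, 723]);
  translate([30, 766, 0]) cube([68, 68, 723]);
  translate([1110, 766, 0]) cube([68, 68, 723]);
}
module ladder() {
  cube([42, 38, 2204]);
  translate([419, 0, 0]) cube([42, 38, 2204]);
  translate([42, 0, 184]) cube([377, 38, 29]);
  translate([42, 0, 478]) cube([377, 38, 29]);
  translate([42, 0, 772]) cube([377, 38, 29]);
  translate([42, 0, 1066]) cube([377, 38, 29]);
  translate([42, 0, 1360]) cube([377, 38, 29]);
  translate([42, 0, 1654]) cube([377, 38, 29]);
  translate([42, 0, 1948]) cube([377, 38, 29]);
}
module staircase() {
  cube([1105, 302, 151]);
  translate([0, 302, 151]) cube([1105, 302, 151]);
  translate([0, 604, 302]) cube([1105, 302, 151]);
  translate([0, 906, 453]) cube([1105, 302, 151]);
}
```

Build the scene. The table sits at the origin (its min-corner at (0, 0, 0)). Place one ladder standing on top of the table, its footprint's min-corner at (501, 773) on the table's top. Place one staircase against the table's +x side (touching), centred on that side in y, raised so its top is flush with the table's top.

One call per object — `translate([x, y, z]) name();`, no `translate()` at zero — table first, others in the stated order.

table();
translate([501, 773, 754]) ladder();
translate([1208, -172, 150]) staircase();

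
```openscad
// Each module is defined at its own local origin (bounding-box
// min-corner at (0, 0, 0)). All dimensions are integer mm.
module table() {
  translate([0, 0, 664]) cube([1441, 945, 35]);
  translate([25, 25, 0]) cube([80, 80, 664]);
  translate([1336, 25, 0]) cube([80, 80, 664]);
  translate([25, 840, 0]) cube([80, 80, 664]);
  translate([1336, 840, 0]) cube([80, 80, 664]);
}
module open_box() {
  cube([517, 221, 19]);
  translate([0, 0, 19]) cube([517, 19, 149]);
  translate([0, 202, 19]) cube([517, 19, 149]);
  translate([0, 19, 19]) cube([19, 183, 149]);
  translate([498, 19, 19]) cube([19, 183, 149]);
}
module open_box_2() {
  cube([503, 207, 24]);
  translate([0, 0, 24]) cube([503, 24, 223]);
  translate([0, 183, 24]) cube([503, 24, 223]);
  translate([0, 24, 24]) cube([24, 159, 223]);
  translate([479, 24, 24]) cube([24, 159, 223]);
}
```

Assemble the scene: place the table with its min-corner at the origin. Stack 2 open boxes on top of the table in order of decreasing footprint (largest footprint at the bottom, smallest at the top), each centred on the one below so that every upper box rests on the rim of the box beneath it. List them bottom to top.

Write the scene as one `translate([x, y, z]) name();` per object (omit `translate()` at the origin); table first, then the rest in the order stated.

table();
translate([462, 362, 699]) open_box();
translate([469, 369, 867]) open_box_2();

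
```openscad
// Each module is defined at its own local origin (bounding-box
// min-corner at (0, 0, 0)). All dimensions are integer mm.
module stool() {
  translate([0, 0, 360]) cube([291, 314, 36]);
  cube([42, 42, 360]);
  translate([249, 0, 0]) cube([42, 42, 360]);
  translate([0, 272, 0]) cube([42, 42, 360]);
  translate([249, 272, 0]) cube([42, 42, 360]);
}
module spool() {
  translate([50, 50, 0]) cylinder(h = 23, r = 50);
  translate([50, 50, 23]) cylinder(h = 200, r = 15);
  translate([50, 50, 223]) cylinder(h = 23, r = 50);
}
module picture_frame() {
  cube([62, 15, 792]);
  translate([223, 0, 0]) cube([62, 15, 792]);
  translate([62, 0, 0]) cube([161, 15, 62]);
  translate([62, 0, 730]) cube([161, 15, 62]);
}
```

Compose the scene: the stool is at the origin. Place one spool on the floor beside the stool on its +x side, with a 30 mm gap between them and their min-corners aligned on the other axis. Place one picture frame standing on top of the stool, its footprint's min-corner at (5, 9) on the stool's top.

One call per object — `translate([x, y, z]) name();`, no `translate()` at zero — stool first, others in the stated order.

stool();
translate([321, 0, 0]) spool();
translate([5, 9, 396]) picture_frame();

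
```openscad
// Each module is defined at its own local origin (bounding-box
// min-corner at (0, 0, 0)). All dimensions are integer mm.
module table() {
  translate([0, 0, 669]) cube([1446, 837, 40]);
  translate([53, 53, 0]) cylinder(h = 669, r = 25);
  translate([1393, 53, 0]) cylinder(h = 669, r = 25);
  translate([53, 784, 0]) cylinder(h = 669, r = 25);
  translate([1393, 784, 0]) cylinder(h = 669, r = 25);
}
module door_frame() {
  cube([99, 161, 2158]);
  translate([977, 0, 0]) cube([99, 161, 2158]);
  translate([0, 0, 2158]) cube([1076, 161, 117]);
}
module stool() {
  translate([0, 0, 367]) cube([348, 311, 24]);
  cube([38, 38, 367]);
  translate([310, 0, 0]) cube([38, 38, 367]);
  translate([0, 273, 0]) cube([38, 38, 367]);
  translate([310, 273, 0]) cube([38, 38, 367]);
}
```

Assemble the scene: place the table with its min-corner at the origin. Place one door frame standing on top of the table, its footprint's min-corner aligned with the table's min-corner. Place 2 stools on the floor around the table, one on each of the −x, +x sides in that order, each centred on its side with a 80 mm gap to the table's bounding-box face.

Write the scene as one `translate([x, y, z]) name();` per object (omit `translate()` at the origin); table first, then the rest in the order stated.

table();
translate([0, 0, 709]) door_frame();
translate([-428, 263, 0]) stool();
translate([1526, 263, 0]) stool();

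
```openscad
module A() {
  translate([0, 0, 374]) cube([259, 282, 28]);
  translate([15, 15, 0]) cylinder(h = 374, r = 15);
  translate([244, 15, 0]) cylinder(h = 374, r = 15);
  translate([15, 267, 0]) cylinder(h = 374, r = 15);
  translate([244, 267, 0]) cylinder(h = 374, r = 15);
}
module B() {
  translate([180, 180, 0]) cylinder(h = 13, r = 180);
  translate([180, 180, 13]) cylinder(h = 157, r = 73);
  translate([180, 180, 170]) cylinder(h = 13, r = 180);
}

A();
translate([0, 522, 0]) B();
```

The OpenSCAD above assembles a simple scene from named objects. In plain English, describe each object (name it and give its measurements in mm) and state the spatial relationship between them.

A is a simple wooden stool: a rectangular seat 259 mm (x) by 282 mm (y), 28 mm thick, top face at z = 402 mm, on four round legs, each 30 mm in diameter. The legs rest on z = 0, each leg's axis is inset half a diameter from the nearest pair of seat edges (so the leg's bounding box is flush with the corner).

B is a spool: two coaxial disc flanges of radius 180 mm and thickness 13 mm, joined by a core cylinder of radius 73 mm and height 157 mm. The lower flange rests on z = 0 and the three cylinders share a vertical axis.

The spool is on the floor beside the stool on its +y side.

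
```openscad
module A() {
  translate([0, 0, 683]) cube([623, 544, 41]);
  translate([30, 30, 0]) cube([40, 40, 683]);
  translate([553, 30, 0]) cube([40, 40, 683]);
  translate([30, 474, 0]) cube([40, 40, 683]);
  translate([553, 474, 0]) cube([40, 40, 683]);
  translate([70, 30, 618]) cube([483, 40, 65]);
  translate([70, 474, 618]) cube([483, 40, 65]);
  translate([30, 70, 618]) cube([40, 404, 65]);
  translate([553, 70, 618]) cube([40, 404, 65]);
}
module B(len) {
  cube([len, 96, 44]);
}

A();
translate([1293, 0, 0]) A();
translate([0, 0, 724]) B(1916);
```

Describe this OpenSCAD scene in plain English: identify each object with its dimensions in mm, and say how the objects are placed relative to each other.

A is a table: top 623 mm (x) × 544 mm (y), 41 mm thick, upper face at z = 724 mm, on four 40×40 mm square legs, each inset 30 mm from the nearest pair of top edges, running from z = 0 to the bottom of the top. Four apron rails, 40 mm thick and 65 mm tall, run between adjacent legs with their top edges flush with the underside of the top and their outer faces flush with the legs' outer faces.

B is a rectangular beam 1916 mm long (x), 96 mm deep (y), 44 mm thick (z).

The beam spans the tops of two tables placed 670 mm apart, resting at z = 724 mm.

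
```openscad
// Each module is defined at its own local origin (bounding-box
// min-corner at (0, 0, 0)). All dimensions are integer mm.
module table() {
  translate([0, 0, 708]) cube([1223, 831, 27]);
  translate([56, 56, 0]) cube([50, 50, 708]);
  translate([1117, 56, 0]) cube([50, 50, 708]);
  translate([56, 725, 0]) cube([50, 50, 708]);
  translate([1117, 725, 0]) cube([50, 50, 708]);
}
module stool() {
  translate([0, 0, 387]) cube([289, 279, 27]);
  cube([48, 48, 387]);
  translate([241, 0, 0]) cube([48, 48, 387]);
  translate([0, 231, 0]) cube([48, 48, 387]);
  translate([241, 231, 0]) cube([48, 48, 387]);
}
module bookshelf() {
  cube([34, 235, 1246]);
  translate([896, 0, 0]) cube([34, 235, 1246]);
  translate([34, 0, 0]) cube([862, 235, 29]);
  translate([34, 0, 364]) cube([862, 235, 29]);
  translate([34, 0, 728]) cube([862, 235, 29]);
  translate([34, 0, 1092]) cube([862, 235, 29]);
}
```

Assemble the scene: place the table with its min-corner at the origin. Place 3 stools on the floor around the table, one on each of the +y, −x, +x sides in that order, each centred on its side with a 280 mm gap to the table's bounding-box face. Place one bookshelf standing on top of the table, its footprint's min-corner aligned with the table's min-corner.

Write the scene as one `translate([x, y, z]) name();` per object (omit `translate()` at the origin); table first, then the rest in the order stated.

table();
translate([467, 1111, 0]) stool();
translate([-569, 276, 0]) stool();
translate([1503, 276, 0]) stool();
translate([0, 0, 735]) bookshelf();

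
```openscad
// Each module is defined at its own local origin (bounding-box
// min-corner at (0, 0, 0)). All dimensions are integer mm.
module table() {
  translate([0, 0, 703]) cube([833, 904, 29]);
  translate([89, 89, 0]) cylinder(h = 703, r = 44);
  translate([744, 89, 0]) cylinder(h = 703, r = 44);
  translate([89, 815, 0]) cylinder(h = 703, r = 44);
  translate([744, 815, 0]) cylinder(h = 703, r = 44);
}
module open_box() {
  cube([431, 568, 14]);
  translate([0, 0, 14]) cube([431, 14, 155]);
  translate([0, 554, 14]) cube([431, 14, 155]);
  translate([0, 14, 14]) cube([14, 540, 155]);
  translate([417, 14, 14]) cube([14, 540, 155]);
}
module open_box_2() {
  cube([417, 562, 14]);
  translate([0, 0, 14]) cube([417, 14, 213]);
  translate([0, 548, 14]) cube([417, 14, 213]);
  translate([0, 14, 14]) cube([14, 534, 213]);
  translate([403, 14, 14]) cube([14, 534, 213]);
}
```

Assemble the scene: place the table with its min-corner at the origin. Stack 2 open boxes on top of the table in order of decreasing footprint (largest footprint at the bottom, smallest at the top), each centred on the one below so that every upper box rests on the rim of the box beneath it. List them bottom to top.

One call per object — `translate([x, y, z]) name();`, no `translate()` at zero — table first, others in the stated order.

table();
translate([201, 168, 732]) open_box();
translate([208, 171, 901]) open_box_2();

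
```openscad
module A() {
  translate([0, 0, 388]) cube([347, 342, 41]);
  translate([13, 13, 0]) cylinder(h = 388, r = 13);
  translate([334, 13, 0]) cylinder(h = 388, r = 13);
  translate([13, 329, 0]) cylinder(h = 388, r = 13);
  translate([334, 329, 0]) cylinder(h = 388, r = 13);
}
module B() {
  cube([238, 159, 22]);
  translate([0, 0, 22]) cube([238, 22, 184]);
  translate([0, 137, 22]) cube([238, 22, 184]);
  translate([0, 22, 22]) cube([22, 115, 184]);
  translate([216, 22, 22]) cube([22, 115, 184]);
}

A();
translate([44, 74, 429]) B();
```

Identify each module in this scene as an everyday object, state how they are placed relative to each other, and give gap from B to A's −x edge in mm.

A is a stool. B is an open box. The open box is on top of the stool. The gap from the open box to the stool's −x edge is 44 mm.

The open box's min-x is at 44; the stool's min-x is 0; gap = 44 mm.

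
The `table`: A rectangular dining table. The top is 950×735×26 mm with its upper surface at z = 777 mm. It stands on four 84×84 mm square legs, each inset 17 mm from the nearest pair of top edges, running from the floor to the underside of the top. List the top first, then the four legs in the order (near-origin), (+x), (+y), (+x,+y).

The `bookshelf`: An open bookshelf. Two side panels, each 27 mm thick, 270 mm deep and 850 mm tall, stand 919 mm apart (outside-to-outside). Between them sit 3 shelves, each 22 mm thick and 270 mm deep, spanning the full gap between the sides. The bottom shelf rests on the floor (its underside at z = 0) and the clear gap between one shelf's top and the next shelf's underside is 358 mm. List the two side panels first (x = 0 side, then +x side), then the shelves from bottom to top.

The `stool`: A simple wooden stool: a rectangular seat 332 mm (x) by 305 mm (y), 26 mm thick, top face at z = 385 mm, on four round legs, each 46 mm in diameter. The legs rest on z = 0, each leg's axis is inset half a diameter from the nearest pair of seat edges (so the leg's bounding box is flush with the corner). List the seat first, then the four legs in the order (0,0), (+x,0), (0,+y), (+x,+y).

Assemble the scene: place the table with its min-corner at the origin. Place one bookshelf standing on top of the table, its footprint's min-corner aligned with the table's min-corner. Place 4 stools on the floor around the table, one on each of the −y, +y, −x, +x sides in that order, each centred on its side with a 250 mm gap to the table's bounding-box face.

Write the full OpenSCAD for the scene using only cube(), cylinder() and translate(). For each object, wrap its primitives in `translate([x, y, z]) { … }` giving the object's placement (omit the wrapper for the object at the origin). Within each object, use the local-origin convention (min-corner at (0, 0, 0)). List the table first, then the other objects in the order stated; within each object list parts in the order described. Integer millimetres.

translate([0, 0, 751]) cube([950, 735, 26]);
translate([17, 17, 0]) cube([84, 84, 751]);
translate([849, 17, 0]) cube([84, 84, 751]);
translate([17, 634, 0]) cube([84, 84, 751]);
translate([849, 634, 0]) cube([84, 84, 751]);
translate([0, 0, 777]) {
  cube([27, 270, 850]);
  translate([892, 0, 0]) cube([27, 270, 850]);
  translate([27, 0, 0]) cube([865, 270, 22]);
  translate([27, 0, 380]) cube([865, 270, 22]);
  translate([27, 0, 760]) cube([865, 270, 22]);
}
translate([309, -555, 0]) {
  translate([0, 0, 359]) cube([332, 305, 26]);
  translate([23, 23, 0]) cylinder(h = 359, r = 23);
  translate([309, 23, 0]) cylinder(h = 359, r = 23);
  translate([23, 282, 0]) cylinder(h = 359, r = 23);
  translate([309, 282, 0]) cylinder(h = 359, r = 23);
}
translate([309, 985, 0]) {
  translate([0, 0, 359]) cube([332, 305, 26]);
  translate([23, 23, 0]) cylinder(h = 359, r = 23);
  translate([309, 23, 0]) cylinder(h = 359, r = 23);
  translate([23, 282, 0]) cylinder(h = 359, r = 23);
  translate([309, 282, 0]) cylinder(h = 359, r = 23);
}
translate([-582, 215, 0]) {
  translate([0, 0, 359]) cube([332, 305, 26]);
  translate([23, 23, 0]) cylinder(h = 359, r = 23);
  translate([309, 23, 0]) cylinder(h = 359, r = 23);
  translate([23, 282, 0]) cylinder(h = 359, r = 23);
  translate([309, 282, 0]) cylinder(h = 359, r = 23);
}
translate([1200, 215, 0]) {
  translate([0, 0, 359]) cube([332, 305, 26]);
  translate([23, 23, 0]) cylinder(h = 359, r = 23);
  translate([309, 23, 0]) cylinder(h = 359, r = 23);
  translate([23, 282, 0]) cylinder(h = 359, r = 23);
  translate([309, 282, 0]) cylinder(h = 359, r = 23);
}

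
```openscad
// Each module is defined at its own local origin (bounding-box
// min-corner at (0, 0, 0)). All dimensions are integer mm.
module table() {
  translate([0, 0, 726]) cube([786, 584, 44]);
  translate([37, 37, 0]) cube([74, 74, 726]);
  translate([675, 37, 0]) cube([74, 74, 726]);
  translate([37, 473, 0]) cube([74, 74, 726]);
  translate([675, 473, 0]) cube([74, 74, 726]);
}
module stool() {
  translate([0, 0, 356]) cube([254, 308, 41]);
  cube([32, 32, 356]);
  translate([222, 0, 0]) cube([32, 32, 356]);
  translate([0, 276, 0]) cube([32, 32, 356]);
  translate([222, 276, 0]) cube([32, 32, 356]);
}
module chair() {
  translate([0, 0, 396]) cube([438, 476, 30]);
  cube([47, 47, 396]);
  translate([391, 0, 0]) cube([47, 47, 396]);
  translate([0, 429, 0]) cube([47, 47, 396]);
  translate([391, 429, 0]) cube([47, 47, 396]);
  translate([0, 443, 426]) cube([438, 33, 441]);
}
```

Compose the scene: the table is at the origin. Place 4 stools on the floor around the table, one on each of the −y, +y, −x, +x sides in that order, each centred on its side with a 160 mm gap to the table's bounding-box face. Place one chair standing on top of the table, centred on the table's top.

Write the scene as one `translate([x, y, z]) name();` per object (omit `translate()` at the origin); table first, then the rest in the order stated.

table();
translate([266, -468, 0]) stool();
translate([266, 744, 0]) stool();
translate([-414, 138, 0]) stool();
translate([946, 138, 0]) stool();
translate([174, 54, 770]) chair();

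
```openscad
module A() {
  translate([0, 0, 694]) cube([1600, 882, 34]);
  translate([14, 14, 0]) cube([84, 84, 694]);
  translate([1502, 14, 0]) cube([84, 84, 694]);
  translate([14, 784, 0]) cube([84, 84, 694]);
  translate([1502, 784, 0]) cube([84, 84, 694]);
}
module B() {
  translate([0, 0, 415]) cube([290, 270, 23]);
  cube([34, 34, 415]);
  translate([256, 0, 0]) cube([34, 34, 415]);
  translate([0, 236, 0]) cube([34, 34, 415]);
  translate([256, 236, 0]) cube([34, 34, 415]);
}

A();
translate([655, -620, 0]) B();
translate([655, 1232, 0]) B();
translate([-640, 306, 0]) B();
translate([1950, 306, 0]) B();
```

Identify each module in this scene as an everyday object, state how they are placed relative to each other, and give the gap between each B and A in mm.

A is a table. B is a stool. Four stools sit around the table at the −y, +y, −x, +x sides. The gap between each stool and the table is 350 mm.

Each stool's nearest face is 350 mm from the table's bounding box.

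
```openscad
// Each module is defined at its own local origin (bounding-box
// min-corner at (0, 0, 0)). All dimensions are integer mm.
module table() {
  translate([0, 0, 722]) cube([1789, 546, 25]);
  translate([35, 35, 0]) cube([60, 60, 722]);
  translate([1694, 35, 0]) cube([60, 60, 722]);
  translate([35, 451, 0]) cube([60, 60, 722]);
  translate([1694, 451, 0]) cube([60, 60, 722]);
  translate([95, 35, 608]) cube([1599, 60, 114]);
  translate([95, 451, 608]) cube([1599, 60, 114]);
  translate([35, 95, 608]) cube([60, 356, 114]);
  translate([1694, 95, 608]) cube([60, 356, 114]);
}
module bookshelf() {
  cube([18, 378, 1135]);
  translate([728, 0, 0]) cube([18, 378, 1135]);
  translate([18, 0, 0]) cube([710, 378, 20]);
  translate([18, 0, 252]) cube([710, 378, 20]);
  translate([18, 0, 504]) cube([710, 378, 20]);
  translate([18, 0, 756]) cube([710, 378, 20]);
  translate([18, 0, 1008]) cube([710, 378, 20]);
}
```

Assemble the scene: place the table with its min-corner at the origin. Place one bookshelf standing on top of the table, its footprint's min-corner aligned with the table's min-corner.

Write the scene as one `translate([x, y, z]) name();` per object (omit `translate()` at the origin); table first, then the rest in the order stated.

table();
translate([0, 0, 747]) bookshelf();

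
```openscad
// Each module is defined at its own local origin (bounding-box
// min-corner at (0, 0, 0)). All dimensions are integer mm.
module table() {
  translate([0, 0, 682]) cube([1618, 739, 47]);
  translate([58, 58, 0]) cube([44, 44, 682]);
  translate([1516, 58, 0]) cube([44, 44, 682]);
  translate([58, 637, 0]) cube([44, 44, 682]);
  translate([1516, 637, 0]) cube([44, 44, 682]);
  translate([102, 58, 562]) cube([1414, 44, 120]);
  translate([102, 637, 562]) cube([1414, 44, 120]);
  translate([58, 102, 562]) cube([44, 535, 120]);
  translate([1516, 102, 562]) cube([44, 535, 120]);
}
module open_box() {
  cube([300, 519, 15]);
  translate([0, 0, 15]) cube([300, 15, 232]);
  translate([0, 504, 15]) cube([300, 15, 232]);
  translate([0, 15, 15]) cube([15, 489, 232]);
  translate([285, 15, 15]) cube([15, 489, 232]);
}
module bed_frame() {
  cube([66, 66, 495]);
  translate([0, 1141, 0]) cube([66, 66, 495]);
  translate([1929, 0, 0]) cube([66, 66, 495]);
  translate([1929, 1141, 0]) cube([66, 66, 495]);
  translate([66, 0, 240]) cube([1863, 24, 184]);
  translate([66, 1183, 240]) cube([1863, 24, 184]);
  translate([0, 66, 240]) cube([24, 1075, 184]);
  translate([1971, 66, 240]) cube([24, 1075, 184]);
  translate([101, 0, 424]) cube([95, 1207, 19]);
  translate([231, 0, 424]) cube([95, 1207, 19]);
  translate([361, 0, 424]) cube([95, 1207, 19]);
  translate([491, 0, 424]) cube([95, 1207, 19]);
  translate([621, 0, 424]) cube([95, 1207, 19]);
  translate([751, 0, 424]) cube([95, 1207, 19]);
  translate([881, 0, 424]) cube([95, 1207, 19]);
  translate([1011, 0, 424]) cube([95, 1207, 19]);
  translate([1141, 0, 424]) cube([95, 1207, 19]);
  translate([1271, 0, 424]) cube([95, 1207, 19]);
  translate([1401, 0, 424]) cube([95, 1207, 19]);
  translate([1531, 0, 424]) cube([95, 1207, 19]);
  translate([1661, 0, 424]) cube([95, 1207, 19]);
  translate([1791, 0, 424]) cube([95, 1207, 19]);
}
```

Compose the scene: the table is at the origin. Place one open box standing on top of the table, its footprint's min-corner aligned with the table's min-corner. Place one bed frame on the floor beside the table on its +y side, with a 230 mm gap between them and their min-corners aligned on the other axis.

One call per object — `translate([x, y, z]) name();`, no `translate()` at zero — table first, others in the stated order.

table();
translate([0, 0, 729]) open_box();
translate([0, 969, 0]) bed_frame();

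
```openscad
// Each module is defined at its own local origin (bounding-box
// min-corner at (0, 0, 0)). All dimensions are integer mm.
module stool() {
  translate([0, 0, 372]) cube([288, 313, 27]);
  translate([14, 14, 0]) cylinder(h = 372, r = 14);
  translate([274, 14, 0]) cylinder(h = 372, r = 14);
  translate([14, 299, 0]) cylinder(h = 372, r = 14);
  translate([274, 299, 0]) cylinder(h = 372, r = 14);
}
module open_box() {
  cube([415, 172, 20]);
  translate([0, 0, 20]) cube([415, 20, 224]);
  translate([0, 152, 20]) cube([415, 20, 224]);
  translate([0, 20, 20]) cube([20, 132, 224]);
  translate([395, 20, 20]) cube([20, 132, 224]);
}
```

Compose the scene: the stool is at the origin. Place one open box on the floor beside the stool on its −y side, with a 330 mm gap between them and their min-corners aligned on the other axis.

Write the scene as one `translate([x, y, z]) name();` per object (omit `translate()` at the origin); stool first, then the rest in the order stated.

stool();
translate([0, -502, 0]) open_box();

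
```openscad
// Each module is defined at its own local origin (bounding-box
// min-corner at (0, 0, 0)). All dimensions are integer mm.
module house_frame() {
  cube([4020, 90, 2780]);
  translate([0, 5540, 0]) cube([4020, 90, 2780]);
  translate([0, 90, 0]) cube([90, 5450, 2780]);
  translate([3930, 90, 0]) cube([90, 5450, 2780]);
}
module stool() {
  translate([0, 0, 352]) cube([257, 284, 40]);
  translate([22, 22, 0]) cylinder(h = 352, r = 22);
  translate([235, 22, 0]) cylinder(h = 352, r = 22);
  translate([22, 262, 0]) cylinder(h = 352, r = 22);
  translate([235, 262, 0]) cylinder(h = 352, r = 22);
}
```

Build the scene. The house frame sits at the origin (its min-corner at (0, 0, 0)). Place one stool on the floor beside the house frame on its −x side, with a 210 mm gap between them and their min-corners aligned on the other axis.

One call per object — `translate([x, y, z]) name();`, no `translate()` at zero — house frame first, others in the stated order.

house_frame();
translate([-467, 0, 0]) stool();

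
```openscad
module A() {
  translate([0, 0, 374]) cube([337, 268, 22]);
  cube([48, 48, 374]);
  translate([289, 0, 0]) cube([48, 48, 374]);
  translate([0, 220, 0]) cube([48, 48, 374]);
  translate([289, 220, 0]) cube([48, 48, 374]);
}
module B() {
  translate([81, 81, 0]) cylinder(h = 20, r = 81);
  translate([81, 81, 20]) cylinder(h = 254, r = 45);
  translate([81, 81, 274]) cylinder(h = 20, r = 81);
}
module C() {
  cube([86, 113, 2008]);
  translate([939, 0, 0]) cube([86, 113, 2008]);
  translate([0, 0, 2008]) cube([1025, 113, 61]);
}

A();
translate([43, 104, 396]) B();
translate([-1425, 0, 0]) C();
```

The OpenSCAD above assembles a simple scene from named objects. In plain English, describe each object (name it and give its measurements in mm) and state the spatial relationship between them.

A is a four-legged stool. The seat is a 337×268×22 mm slab whose top surface is at z = 396 mm; four square legs, each 48×48 mm in cross-section, run from the floor (z = 0) to the underside of the seat, each flush with a corner of the seat.

B is a spool: two coaxial disc flanges of radius 81 mm and thickness 20 mm, joined by a core cylinder of radius 45 mm and height 254 mm. The lower flange rests on z = 0 and the three cylinders share a vertical axis.

C is a rectangular door frame: two vertical jambs of 86×113 mm section, 2008 mm tall, with a clear opening 853 mm wide between their inner faces. A header 61 mm tall and 113 mm deep lies on top of the jambs and spans the full outside width.

The spool is on top of the stool. The door frame is on the floor beside the stool on its −x side.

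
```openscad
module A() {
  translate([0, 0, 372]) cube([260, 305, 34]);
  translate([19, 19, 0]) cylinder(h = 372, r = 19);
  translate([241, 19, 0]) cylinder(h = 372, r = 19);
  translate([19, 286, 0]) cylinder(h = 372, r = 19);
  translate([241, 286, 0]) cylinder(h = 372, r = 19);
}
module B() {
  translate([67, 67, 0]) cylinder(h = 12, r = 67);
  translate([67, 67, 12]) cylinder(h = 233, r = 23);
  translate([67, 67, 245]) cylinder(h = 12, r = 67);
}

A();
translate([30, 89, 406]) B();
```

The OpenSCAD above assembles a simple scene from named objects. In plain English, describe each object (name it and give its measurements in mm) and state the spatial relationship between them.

A is a four-legged stool. The seat is a 260×305×34 mm slab whose top surface is at z = 406 mm; four round legs, each 38 mm in diameter, run from the floor (z = 0) to the underside of the seat, each leg's axis is inset half a diameter from the nearest pair of seat edges (so the leg's bounding box is flush with the corner).

B is a spool: two coaxial disc flanges of radius 67 mm and thickness 12 mm, joined by a core cylinder of radius 23 mm and height 233 mm. The lower flange rests on z = 0 and the three cylinders share a vertical axis.

The spool is on top of the stool.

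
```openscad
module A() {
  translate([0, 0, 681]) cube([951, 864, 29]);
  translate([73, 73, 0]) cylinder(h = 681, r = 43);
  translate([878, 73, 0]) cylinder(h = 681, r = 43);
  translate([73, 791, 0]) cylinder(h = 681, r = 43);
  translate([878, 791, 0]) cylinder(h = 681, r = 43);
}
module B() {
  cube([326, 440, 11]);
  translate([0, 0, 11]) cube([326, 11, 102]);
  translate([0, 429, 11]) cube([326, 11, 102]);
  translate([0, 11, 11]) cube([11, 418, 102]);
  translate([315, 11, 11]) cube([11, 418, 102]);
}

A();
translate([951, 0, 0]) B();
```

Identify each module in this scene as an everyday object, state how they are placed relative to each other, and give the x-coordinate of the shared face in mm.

The table's +x face and the open box's −x face are both at x = 951 mm.

A is a table. B is an open box. The open box is against the table's +x side, with their −y faces flush. The x-coordinate of the shared face is 951 mm.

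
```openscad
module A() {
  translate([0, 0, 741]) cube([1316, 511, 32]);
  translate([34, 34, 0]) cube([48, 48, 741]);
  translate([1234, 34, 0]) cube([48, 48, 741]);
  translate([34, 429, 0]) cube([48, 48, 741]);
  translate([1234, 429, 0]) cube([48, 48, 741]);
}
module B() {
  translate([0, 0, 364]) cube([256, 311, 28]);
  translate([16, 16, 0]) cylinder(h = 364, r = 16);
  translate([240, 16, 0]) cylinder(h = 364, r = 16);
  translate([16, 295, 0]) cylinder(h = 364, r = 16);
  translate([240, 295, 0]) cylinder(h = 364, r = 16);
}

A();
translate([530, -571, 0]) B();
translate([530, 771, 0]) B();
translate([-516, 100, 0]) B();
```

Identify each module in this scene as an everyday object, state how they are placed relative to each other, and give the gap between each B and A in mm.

A is a table. B is a stool. Three stools sit around the table at the −y, +y, −x sides. The gap between each stool and the table is 260 mm.

Each stool's nearest face is 260 mm from the table's bounding box.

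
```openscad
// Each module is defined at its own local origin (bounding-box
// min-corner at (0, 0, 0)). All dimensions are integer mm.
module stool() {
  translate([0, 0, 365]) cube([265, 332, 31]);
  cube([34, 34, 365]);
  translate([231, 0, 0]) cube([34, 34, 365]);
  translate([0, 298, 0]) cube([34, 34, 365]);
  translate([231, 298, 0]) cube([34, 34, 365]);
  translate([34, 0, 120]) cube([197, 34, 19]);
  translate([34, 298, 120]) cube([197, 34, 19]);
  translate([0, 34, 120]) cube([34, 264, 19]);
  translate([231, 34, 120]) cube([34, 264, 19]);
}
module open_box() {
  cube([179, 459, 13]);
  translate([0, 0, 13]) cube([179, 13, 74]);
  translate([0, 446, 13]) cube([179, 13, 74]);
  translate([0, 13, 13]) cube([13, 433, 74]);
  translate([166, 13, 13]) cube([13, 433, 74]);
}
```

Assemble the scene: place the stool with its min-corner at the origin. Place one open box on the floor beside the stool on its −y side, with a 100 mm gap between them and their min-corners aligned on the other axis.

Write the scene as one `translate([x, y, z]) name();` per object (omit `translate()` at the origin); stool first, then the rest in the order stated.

stool();
translate([0, -559, 0]) open_box();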